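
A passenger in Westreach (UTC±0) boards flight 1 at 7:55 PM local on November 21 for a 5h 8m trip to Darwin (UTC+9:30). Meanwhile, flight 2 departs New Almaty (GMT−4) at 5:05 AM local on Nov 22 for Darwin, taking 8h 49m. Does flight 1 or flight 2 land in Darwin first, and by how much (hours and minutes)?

the first, by 16 hours 51 minutes

Flight 1 departs at 7:55 PM UTC (Nov 21).
+5 hours and 8 minutes → arrive 1:03 AM UTC on Nov 22.
Flight 2 in UTC: 5:05 AM + 4:00 = 9:05 AM on Nov 22.
+8 hours 49 minutes → arrive 5:54 PM UTC on Nov 22.
Flight 1 lands earlier by 16 hours 51 minutes.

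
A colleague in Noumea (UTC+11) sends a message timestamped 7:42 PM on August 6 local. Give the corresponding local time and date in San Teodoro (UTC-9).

In UTC: 7:42 PM − 11:00 = 8:42 AM on Aug 6.
San Teodoro is UTC−9:00: 8:42 AM − 9:00 = 11:42 PM on Aug 5.

11:42 PM on Aug 5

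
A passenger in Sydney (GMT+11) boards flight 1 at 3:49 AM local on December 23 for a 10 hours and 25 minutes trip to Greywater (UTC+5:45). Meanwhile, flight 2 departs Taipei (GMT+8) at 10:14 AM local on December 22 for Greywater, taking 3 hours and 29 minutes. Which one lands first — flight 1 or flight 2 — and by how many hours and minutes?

the second, by 21 hours 31 minutes

Flight 1 in UTC: 3:49 AM − 11:00 = 4:49 PM on Dec 22.
+10 hours and 25 minutes → arrive 3:14 AM UTC on Dec 23.
Flight 2 in UTC: 10:14 AM − 8:00 = 2:14 AM on Dec 22.
+3 hours 29 minutes → arrive 5:43 AM UTC on Dec 22.
Flight 2 lands earlier by 21 hours 31 minutes.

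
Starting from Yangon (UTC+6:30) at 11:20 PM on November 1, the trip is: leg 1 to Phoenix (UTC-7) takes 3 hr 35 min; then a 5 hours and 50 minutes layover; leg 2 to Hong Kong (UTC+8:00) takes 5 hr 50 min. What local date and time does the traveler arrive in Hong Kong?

Convert departure to UTC: 11:20 PM − 6:30 = 4:50 PM UTC on Nov 1.
Add 3 hours and 35 minutes leg 1 → 8:25 PM UTC.
Add 5 hours and 50 minutes layover in Phoenix → 2:15 AM UTC (Nov 2).
Add 5 hours 50 minutes leg 2 → 8:05 AM UTC.
Hong Kong is UTC+8:00, so local arrival = 8:05 AM + 8:00 = 4:05 PM on Nov 2.

4:05 PM on Nov 2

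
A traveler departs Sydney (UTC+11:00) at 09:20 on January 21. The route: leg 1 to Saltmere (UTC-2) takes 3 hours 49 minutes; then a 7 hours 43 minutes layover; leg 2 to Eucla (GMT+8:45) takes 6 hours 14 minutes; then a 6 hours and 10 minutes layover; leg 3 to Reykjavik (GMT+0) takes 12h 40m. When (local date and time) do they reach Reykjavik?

Convert departure to UTC: 09:20 − 11:00 = 22:20 UTC on Jan 20.
Add 3 hours 49 minutes leg 1 → 02:09 UTC (Jan 21).
Add 7 hours and 43 minutes layover in Saltmere → 09:52 UTC.
Add 6 hours and 14 minutes leg 2 → 16:06 UTC.
Add 6 hours and 10 minutes layover in Eucla → 22:16 UTC.
Add 12 hours 40 minutes leg 3 → 10:56 UTC (Jan 22).
Reykjavik is UTC+0, so local arrival is the same: 10:56 on Jan 22.

10:56 on January 22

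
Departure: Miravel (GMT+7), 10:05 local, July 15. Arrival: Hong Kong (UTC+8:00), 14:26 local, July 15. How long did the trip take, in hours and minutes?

Departure in UTC: 10:05 − 7:00 = 03:05 on Jul 15.
Arrival in UTC: 14:26 − 8:00 = 06:26 on Jul 15.
Elapsed = 06:26 − 03:05 = 3 hours 21 minutes.

3 hours 21 minutes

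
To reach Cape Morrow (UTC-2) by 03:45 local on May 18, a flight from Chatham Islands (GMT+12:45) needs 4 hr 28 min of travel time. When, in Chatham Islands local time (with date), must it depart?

Target arrival in UTC: 03:45 + 2:00 = 05:45 on May 18.
Subtract 4 hours and 28 minutes → departure 01:17 UTC on May 18.
Chatham Islands is UTC+12:45: 01:17 + 12:45 = 14:02 on May 18.

14:02 on May 18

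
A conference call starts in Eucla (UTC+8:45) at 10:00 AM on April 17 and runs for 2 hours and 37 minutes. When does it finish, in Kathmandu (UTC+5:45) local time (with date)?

9:37 AM on April 17

Kathmandu is 3:00 behind Eucla.
After 2 hours 37 minutes it is 12:37 PM in Eucla.
Shift by the zone difference: 12:37 PM − 3:00 = 9:37 AM on Apr 17 in Kathmandu.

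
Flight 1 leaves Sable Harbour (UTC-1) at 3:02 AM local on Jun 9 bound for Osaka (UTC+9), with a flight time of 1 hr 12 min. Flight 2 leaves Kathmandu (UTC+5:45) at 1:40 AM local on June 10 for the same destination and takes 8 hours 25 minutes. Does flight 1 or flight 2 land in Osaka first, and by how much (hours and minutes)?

Flight 1 in UTC: 3:02 AM + 1:00 = 4:02 AM on Jun 9.
+1 hour 12 minutes → arrive 5:14 AM UTC on Jun 9.
Flight 2 in UTC: 1:40 AM − 5:45 = 7:55 PM on Jun 9.
+8 hours and 25 minutes → arrive 4:20 AM UTC on Jun 10.
Flight 1 lands earlier by 23 hours 6 minutes.

the first, by 23 hours 6 minutes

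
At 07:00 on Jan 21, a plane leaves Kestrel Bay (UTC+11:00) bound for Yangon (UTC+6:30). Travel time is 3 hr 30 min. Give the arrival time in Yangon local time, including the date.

06:00 on January 21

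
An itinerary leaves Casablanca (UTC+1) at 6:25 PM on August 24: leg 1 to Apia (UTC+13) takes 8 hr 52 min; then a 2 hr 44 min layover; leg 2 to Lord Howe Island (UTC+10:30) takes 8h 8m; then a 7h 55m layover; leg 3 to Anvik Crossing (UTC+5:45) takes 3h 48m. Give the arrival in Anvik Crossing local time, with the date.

6:37 AM on August 26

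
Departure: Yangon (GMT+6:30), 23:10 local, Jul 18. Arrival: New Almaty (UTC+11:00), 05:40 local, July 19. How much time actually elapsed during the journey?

Departure in UTC: 23:10 − 6:30 = 16:40 on Jul 18.
Arrival in UTC: 05:40 − 11:00 = 18:40 on Jul 18.
Elapsed = 18:40 − 16:40 = 2 hours.

2 hours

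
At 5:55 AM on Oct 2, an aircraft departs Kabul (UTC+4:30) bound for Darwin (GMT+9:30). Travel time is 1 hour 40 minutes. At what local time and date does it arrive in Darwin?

12:35 PM on October 2

Convert departure to UTC: 5:55 AM − 4:30 = 1:25 AM UTC on Oct 2.
Add 1 hour and 40 minutes travel time → 3:05 AM UTC.
Darwin is UTC+9:30, so local arrival = 3:05 AM + 9:30 = 12:35 PM on Oct 2.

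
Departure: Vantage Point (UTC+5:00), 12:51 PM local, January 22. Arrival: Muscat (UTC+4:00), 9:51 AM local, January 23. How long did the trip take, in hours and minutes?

Departure in UTC: 12:51 PM − 5:00 = 7:51 AM on Jan 22.
Arrival in UTC: 9:51 AM − 4:00 = 5:51 AM on Jan 23.
Elapsed = 5:51 AM − 7:51 AM (+1 day) = 22 hours.

22 hours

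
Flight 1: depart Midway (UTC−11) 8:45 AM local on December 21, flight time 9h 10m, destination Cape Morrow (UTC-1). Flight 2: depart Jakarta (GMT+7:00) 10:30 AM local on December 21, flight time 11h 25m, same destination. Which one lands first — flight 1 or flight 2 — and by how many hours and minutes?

Flight 1 in UTC: 8:45 AM + 11:00 = 7:45 PM on Dec 21.
+9 hours 10 minutes → arrive 4:55 AM UTC on Dec 22.
Flight 2 in UTC: 10:30 AM − 7:00 = 3:30 AM on Dec 21.
+11 hours and 25 minutes → arrive 2:55 PM UTC on Dec 21.
Flight 2 lands earlier by 14 hours.

the second, by 14 hours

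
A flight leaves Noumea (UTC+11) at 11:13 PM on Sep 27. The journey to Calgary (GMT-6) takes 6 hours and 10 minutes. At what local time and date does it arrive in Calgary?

12:23 PM on Sep 27

Convert departure to UTC: 11:13 PM − 11:00 = 12:13 PM UTC on Sep 27.
Add 6 hours 10 minutes travel time → 6:23 PM UTC.
Calgary is UTC−6:00, so local arrival = 6:23 PM − 6:00 = 12:23 PM on Sep 27.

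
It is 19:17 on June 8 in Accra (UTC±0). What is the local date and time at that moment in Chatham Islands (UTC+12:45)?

08:02 on June 9

Chatham Islands is 12:45 ahead of Accra.
Shift by the zone difference: 19:17 + 12:45 = 08:02 on Jun 9 in Chatham Islands.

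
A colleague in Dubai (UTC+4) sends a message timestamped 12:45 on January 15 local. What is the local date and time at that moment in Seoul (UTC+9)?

Seoul is 5:00 ahead of Dubai.
Shift by the zone difference: 12:45 + 5:00 = 17:45 on Jan 15 in Seoul.

17:45 on January 15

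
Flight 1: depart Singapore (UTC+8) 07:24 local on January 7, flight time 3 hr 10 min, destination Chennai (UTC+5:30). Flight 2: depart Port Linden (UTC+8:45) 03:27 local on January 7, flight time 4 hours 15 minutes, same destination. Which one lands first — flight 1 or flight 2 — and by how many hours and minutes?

the second, by 3 hours 37 minutes

Flight 1 in UTC: 07:24 − 8:00 = 23:24 on Jan 6.
+3 hours and 10 minutes → arrive 02:34 UTC on Jan 7.
Flight 2 in UTC: 03:27 − 8:45 = 18:42 on Jan 6.
+4 hours and 15 minutes → arrive 22:57 UTC on Jan 6.
Flight 2 lands earlier by 3 hours 37 minutes.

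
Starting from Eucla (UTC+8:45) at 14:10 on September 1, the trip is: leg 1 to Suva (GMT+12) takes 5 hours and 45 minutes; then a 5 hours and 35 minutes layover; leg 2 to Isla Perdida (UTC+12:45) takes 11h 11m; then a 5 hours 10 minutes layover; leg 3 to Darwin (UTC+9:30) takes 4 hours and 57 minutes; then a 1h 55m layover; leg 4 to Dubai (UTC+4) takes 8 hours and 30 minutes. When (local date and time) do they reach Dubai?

Convert departure to UTC: 14:10 − 8:45 = 05:25 UTC on Sep 1.
Add 5 hours and 45 minutes leg 1 → 11:10 UTC.
Add 5 hours and 35 minutes layover in Suva → 16:45 UTC.
Add 11 hours and 11 minutes leg 2 → 03:56 UTC (Sep 2).
Add 5 hours 10 minutes layover in Isla Perdida → 09:06 UTC.
Add 4 hours 57 minutes leg 3 → 14:03 UTC.
Add 1 hour 55 minutes layover in Darwin → 15:58 UTC.
Add 8 hours 30 minutes leg 4 → 00:28 UTC (Sep 3).
Dubai is UTC+4:00, so local arrival = 00:28 + 4:00 = 04:28 on Sep 3.

04:28 on September 3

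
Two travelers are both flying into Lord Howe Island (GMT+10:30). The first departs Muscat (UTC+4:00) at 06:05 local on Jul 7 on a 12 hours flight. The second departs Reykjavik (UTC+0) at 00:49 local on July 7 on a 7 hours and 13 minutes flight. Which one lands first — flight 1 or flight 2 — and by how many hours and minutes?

the second, by 6 hours 3 minutes

Flight 1 in UTC: 06:05 − 4:00 = 02:05 on Jul 7.
+12 hours → arrive 14:05 UTC on Jul 7.
Flight 2 departs at 00:49 UTC (Jul 7).
+7 hours 13 minutes → arrive 08:02 UTC on Jul 7.
Flight 2 lands earlier by 6 hours 3 minutes.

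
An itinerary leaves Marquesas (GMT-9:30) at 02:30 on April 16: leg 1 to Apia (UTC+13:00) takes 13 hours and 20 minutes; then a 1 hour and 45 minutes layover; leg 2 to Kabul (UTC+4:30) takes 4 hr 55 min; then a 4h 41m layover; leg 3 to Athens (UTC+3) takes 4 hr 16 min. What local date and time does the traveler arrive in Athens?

19:57 on April 17

Convert departure to UTC: 02:30 + 9:30 = 12:00 UTC on Apr 16.
Add 13 hours and 20 minutes leg 1 → 01:20 UTC (Apr 17).
Add 1 hour 45 minutes layover in Apia → 03:05 UTC.
Add 4 hours 55 minutes leg 2 → 08:00 UTC.
Add 4 hours 41 minutes layover in Kabul → 12:41 UTC.
Add 4 hours 16 minutes leg 3 → 16:57 UTC.
Athens is UTC+3:00, so local arrival = 16:57 + 3:00 = 19:57 on Apr 17.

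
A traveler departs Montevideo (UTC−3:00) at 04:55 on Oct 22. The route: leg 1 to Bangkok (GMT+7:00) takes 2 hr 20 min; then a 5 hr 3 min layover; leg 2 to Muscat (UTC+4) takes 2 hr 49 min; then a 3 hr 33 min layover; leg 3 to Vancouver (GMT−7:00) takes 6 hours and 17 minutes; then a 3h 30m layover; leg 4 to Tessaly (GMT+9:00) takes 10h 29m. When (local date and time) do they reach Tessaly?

02:56 on Oct 24

Convert departure to UTC: 04:55 + 3:00 = 07:55 UTC on Oct 22.
Add 2 hours 20 minutes leg 1 → 10:15 UTC.
Add 5 hours 3 minutes layover in Bangkok → 15:18 UTC.
Add 2 hours and 49 minutes leg 2 → 18:07 UTC.
Add 3 hours 33 minutes layover in Muscat → 21:40 UTC.
Add 6 hours and 17 minutes leg 3 → 03:57 UTC (Oct 23).
Add 3 hours 30 minutes layover in Vancouver → 07:27 UTC.
Add 10 hours and 29 minutes leg 4 → 17:56 UTC.
Tessaly is UTC+9:00, so local arrival = 17:56 + 9:00 = 02:56 on Oct 24.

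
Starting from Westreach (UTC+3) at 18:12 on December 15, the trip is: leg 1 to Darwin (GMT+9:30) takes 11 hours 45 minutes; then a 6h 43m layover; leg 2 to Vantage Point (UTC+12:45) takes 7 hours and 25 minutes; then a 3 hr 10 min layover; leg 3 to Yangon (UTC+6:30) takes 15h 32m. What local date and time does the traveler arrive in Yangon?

Convert departure to UTC: 18:12 − 3:00 = 15:12 UTC on Dec 15.
Add 11 hours and 45 minutes leg 1 → 02:57 UTC (Dec 16).
Add 6 hours and 43 minutes layover in Darwin → 09:40 UTC.
Add 7 hours and 25 minutes leg 2 → 17:05 UTC.
Add 3 hours and 10 minutes layover in Vantage Point → 20:15 UTC.
Add 15 hours 32 minutes leg 3 → 11:47 UTC (Dec 17).
Yangon is UTC+6:30, so local arrival = 11:47 + 6:30 = 18:17 on Dec 17.

18:17 on Dec 17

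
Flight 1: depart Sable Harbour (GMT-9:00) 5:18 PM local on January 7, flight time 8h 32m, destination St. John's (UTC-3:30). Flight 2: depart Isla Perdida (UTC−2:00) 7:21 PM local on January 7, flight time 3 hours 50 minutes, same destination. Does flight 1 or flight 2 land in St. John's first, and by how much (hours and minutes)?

the second, by 9 hours 39 minutes

Flight 1 in UTC: 5:18 PM + 9:00 = 2:18 AM on Jan 8.
+8 hours 32 minutes → arrive 10:50 AM UTC on Jan 8.
Flight 2 in UTC: 7:21 PM + 2:00 = 9:21 PM on Jan 7.
+3 hours and 50 minutes → arrive 1:11 AM UTC on Jan 8.
Flight 2 lands earlier by 9 hours 39 minutes.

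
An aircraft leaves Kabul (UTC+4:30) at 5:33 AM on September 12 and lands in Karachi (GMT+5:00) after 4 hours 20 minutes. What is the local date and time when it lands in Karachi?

10:23 AM on September 12

Convert departure to UTC: 5:33 AM − 4:30 = 1:03 AM UTC on Sep 12.
Add 4 hours and 20 minutes travel time → 5:23 AM UTC.
Karachi is UTC+5:00, so local arrival = 5:23 AM + 5:00 = 10:23 AM on Sep 12.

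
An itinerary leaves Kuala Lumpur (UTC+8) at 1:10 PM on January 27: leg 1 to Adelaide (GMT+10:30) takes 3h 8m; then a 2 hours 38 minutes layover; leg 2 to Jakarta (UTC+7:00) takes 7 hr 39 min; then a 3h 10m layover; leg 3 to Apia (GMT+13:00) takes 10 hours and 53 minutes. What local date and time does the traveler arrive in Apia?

9:38 PM on January 28

Convert departure to UTC: 1:10 PM − 8:00 = 5:10 AM UTC on Jan 27.
Add 3 hours and 8 minutes leg 1 → 8:18 AM UTC.
Add 2 hours and 38 minutes layover in Adelaide → 10:56 AM UTC.
Add 7 hours 39 minutes leg 2 → 6:35 PM UTC.
Add 3 hours and 10 minutes layover in Jakarta → 9:45 PM UTC.
Add 10 hours and 53 minutes leg 3 → 8:38 AM UTC (Jan 28).
Apia is UTC+13:00, so local arrival = 8:38 AM + 13:00 = 9:38 PM on Jan 28.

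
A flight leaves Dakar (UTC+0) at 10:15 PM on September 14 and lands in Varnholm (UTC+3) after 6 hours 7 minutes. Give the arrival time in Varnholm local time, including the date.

7:22 AM on September 15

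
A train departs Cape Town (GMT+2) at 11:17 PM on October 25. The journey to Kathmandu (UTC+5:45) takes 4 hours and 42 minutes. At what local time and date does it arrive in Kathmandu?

Convert departure to UTC: 11:17 PM − 2:00 = 9:17 PM UTC on Oct 25.
Add 4 hours and 42 minutes travel time → 1:59 AM UTC (Oct 26).
Kathmandu is UTC+5:45, so local arrival = 1:59 AM + 5:45 = 7:44 AM on Oct 26.

7:44 AM on Oct 26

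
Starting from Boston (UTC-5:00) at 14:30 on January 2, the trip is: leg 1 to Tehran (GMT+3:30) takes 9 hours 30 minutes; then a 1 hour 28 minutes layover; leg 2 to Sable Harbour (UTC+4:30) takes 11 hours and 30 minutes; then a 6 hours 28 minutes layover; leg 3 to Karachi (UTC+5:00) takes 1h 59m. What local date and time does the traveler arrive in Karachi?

Convert departure to UTC: 14:30 + 5:00 = 19:30 UTC on Jan 2.
Add 9 hours and 30 minutes leg 1 → 05:00 UTC (Jan 3).
Add 1 hour and 28 minutes layover in Tehran → 06:28 UTC.
Add 11 hours 30 minutes leg 2 → 17:58 UTC.
Add 6 hours 28 minutes layover in Sable Harbour → 00:26 UTC (Jan 4).
Add 1 hour and 59 minutes leg 3 → 02:25 UTC.
Karachi is UTC+5:00, so local arrival = 02:25 + 5:00 = 07:25 on Jan 4.

07:25 on January 4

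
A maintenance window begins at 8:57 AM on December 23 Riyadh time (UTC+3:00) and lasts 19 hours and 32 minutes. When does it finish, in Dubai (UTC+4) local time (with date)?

5:29 AM on Dec 24

Convert start to UTC: 8:57 AM − 3:00 = 5:57 AM UTC on Dec 23.
Add 19 hours and 32 minutes duration → 1:29 AM UTC (Dec 24).
Dubai is UTC+4:00, so local end time = 1:29 AM + 4:00 = 5:29 AM on Dec 24.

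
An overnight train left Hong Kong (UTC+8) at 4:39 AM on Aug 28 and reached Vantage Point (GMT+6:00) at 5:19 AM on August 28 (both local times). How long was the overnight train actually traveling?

2 hours 40 minutes

Departure in UTC: 4:39 AM − 8:00 = 8:39 PM on Aug 27.
Arrival in UTC: 5:19 AM − 6:00 = 11:19 PM on Aug 27.
Elapsed = 11:19 PM − 8:39 PM = 2 hours 40 minutes.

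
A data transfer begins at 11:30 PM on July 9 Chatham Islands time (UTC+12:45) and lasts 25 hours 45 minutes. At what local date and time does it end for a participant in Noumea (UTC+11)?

11:30 PM on July 10

Convert start to UTC: 11:30 PM − 12:45 = 10:45 AM UTC on Jul 9.
Add 25 hours 45 minutes duration → 12:30 PM UTC (Jul 10).
Noumea is UTC+11:00, so local end time = 12:30 PM + 11:00 = 11:30 PM on Jul 10.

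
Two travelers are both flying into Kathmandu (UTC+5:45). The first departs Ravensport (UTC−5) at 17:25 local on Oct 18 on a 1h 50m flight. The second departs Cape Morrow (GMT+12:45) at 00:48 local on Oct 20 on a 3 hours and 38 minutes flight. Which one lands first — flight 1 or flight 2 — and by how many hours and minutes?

Flight 1 in UTC: 17:25 + 5:00 = 22:25 on Oct 18.
+1 hour 50 minutes → arrive 00:15 UTC on Oct 19.
Flight 2 in UTC: 00:48 − 12:45 = 12:03 on Oct 19.
+3 hours and 38 minutes → arrive 15:41 UTC on Oct 19.
Flight 1 lands earlier by 15 hours 26 minutes.

the first, by 15 hours 26 minutes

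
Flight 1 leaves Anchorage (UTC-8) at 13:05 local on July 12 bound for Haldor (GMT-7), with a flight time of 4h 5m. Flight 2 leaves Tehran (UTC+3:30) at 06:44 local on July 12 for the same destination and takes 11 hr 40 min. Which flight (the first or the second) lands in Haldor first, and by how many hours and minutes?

the second, by 10 hours 16 minutes

Flight 1 in UTC: 13:05 + 8:00 = 21:05 on Jul 12.
+4 hours 5 minutes → arrive 01:10 UTC on Jul 13.
Flight 2 in UTC: 06:44 − 3:30 = 03:14 on Jul 12.
+11 hours and 40 minutes → arrive 14:54 UTC on Jul 12.
Flight 2 lands earlier by 10 hours 16 minutes.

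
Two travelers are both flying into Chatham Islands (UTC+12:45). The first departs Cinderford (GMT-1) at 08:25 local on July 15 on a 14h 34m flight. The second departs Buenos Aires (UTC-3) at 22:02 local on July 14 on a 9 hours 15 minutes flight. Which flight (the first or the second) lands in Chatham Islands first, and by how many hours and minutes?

the second, by 13 hours 42 minutes

Flight 1 in UTC: 08:25 + 1:00 = 09:25 on Jul 15.
+14 hours and 34 minutes → arrive 23:59 UTC on Jul 15.
Flight 2 in UTC: 22:02 + 3:00 = 01:02 on Jul 15.
+9 hours 15 minutes → arrive 10:17 UTC on Jul 15.
Flight 2 lands earlier by 13 hours 42 minutes.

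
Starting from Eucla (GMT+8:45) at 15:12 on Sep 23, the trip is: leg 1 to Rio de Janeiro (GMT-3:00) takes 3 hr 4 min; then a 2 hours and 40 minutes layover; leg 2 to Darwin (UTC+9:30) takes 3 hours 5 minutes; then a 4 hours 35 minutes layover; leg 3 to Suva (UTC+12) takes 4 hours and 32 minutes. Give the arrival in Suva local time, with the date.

Convert departure to UTC: 15:12 − 8:45 = 06:27 UTC on Sep 23.
Add 3 hours 4 minutes leg 1 → 09:31 UTC.
Add 2 hours 40 minutes layover in Rio de Janeiro → 12:11 UTC.
Add 3 hours 5 minutes leg 2 → 15:16 UTC.
Add 4 hours 35 minutes layover in Darwin → 19:51 UTC.
Add 4 hours 32 minutes leg 3 → 00:23 UTC (Sep 24).
Suva is UTC+12:00, so local arrival = 00:23 + 12:00 = 12:23 on Sep 24.

12:23 on Sep 24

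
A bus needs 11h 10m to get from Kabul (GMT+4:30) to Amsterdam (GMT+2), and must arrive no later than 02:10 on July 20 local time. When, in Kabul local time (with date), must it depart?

Target arrival in UTC: 02:10 − 2:00 = 00:10 on Jul 20.
Subtract 11 hours 10 minutes → departure 13:00 UTC on Jul 19.
Kabul is UTC+4:30: 13:00 + 4:30 = 17:30 on Jul 19.

17:30 on July 19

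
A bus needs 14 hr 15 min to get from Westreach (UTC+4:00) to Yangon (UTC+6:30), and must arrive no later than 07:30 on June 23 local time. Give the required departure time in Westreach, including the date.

14:45 on June 22

Target arrival in UTC: 07:30 − 6:30 = 01:00 on Jun 23.
Subtract 14 hours and 15 minutes → departure 10:45 UTC on Jun 22.
Westreach is UTC+4:00: 10:45 + 4:00 = 14:45 on Jun 22.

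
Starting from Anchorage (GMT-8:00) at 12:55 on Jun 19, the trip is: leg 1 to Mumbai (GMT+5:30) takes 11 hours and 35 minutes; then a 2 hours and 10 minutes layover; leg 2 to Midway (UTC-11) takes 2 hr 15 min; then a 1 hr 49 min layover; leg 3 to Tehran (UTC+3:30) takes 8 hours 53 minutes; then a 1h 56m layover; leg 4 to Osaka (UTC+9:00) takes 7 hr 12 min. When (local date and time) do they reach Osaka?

17:45 on June 21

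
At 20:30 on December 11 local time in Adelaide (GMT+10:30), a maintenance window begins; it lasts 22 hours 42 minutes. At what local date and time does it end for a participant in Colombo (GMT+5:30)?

14:12 on December 12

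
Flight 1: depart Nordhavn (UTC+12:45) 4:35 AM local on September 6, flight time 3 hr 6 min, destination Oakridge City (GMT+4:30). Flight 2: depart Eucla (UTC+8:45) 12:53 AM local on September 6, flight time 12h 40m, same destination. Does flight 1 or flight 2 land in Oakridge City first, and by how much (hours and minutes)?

the first, by 9 hours 52 minutes

Flight 1 in UTC: 4:35 AM − 12:45 = 3:50 PM on Sep 5.
+3 hours 6 minutes → arrive 6:56 PM UTC on Sep 5.
Flight 2 in UTC: 12:53 AM − 8:45 = 4:08 PM on Sep 5.
+12 hours 40 minutes → arrive 4:48 AM UTC on Sep 6.
Flight 1 lands earlier by 9 hours 52 minutes.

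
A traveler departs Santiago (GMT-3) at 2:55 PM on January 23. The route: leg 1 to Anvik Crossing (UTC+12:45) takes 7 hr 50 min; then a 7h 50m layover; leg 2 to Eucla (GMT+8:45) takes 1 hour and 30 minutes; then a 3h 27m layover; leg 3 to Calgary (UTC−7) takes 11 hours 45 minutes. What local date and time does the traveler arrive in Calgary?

7:17 PM on Jan 24

Convert departure to UTC: 2:55 PM + 3:00 = 5:55 PM UTC on Jan 23.
Add 7 hours and 50 minutes leg 1 → 1:45 AM UTC (Jan 24).
Add 7 hours and 50 minutes layover in Anvik Crossing → 9:35 AM UTC.
Add 1 hour 30 minutes leg 2 → 11:05 AM UTC.
Add 3 hours 27 minutes layover in Eucla → 2:32 PM UTC.
Add 11 hours and 45 minutes leg 3 → 2:17 AM UTC (Jan 25).
Calgary is UTC−7:00, so local arrival = 2:17 AM − 7:00 = 7:17 PM on Jan 24.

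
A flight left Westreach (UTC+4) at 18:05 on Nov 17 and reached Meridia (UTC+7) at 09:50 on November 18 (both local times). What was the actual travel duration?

12 hours 45 minutes

Departure in UTC: 18:05 − 4:00 = 14:05 on Nov 17.
Arrival in UTC: 09:50 − 7:00 = 02:50 on Nov 18.
Elapsed = 02:50 − 14:05 (+1 day) = 12 hours 45 minutes.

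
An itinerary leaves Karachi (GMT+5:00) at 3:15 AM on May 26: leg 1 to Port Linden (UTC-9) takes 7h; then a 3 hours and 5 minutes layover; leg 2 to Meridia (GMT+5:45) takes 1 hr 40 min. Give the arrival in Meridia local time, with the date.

Convert departure to UTC: 3:15 AM − 5:00 = 10:15 PM UTC on May 25.
Add 7 hours leg 1 → 5:15 AM UTC (May 26).
Add 3 hours 5 minutes layover in Port Linden → 8:20 AM UTC.
Add 1 hour 40 minutes leg 2 → 10:00 AM UTC.
Meridia is UTC+5:45, so local arrival = 10:00 AM + 5:45 = 3:45 PM on May 26.

3:45 PM on May 26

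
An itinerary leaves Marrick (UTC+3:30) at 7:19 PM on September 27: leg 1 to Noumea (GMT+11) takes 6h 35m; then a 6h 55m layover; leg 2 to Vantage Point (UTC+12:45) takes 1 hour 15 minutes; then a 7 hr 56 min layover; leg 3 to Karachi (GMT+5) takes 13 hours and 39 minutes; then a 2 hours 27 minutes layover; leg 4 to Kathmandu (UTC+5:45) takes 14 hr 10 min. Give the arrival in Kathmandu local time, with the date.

2:31 AM on September 30

Convert departure to UTC: 7:19 PM − 3:30 = 3:49 PM UTC on Sep 27.
Add 6 hours 35 minutes leg 1 → 10:24 PM UTC.
Add 6 hours 55 minutes layover in Noumea → 5:19 AM UTC (Sep 28).
Add 1 hour and 15 minutes leg 2 → 6:34 AM UTC.
Add 7 hours and 56 minutes layover in Vantage Point → 2:30 PM UTC.
Add 13 hours 39 minutes leg 3 → 4:09 AM UTC (Sep 29).
Add 2 hours and 27 minutes layover in Karachi → 6:36 AM UTC.
Add 14 hours and 10 minutes leg 4 → 8:46 PM UTC.
Kathmandu is UTC+5:45, so local arrival = 8:46 PM + 5:45 = 2:31 AM on Sep 30.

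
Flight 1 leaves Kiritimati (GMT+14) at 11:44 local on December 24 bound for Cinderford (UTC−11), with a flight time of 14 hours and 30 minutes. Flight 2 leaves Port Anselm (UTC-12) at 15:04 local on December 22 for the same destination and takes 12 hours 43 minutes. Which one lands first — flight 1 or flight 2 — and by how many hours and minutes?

the second, by 20 hours 27 minutes

Flight 1 in UTC: 11:44 − 14:00 = 21:44 on Dec 23.
+14 hours 30 minutes → arrive 12:14 UTC on Dec 24.
Flight 2 in UTC: 15:04 + 12:00 = 03:04 on Dec 23.
+12 hours 43 minutes → arrive 15:47 UTC on Dec 23.
Flight 2 lands earlier by 20 hours 27 minutes.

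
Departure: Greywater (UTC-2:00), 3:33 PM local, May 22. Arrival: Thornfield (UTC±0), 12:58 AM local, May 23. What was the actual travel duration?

7 hours 25 minutes

Departure in UTC: 3:33 PM + 2:00 = 5:33 PM on May 22.
Arrival is already UTC: 12:58 AM on May 23.
Elapsed = 12:58 AM − 5:33 PM (+1 day) = 7 hours 25 minutes.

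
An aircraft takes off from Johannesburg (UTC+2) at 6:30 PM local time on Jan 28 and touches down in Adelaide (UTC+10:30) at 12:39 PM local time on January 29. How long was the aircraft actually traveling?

9 hours 39 minutes

Departure in UTC: 6:30 PM − 2:00 = 4:30 PM on Jan 28.
Arrival in UTC: 12:39 PM − 10:30 = 2:09 AM on Jan 29.
Elapsed = 2:09 AM − 4:30 PM (+1 day) = 9 hours 39 minutes.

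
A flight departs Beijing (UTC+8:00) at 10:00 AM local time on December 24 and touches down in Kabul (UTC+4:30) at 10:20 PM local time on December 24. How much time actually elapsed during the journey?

Departure in UTC: 10:00 AM − 8:00 = 2:00 AM on Dec 24.
Arrival in UTC: 10:20 PM − 4:30 = 5:50 PM on Dec 24.
Elapsed = 5:50 PM − 2:00 AM = 15 hours 50 minutes.

15 hours 50 minutes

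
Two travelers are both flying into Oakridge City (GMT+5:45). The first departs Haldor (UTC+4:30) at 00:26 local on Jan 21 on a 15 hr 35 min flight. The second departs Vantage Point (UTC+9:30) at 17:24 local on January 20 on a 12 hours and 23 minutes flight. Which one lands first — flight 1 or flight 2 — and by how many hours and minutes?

the second, by 15 hours 14 minutes

Flight 1 in UTC: 00:26 − 4:30 = 19:56 on Jan 20.
+15 hours 35 minutes → arrive 11:31 UTC on Jan 21.
Flight 2 in UTC: 17:24 − 9:30 = 07:54 on Jan 20.
+12 hours 23 minutes → arrive 20:17 UTC on Jan 20.
Flight 2 lands earlier by 15 hours 14 minutes.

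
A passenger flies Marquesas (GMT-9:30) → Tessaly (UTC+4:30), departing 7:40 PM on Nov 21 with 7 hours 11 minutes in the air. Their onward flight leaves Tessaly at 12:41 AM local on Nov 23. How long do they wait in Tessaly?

7 hours 50 minutes

Convert departure to UTC: 7:40 PM + 9:30 = 5:10 AM UTC on Nov 22.
Add 7 hours and 11 minutes flight time → 12:21 PM UTC.
Tessaly is UTC+4:30, so local arrival = 12:21 PM + 4:30 = 4:51 PM on Nov 22.
Layover = 12:41 AM − 4:51 PM (+1 day) = 7 hours 50 minutes.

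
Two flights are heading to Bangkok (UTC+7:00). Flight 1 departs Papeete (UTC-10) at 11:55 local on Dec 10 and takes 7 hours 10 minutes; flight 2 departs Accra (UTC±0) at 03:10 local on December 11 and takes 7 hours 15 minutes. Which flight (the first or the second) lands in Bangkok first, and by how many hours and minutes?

the first, by 5 hours 20 minutes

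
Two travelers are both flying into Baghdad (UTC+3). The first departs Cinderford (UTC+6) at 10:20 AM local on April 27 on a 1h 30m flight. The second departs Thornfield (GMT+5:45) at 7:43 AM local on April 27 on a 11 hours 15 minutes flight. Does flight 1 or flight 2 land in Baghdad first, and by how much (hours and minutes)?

the first, by 7 hours 23 minutes

Flight 1 in UTC: 10:20 AM − 6:00 = 4:20 AM on Apr 27.
+1 hour and 30 minutes → arrive 5:50 AM UTC on Apr 27.
Flight 2 in UTC: 7:43 AM − 5:45 = 1:58 AM on Apr 27.
+11 hours and 15 minutes → arrive 1:13 PM UTC on Apr 27.
Flight 1 lands earlier by 7 hours 23 minutes.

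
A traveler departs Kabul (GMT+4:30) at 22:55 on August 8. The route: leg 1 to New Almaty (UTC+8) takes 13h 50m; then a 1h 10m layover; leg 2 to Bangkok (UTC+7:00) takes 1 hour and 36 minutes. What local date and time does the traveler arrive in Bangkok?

Convert departure to UTC: 22:55 − 4:30 = 18:25 UTC on Aug 8.
Add 13 hours 50 minutes leg 1 → 08:15 UTC (Aug 9).
Add 1 hour 10 minutes layover in New Almaty → 09:25 UTC.
Add 1 hour 36 minutes leg 2 → 11:01 UTC.
Bangkok is UTC+7:00, so local arrival = 11:01 + 7:00 = 18:01 on Aug 9.

18:01 on Aug 9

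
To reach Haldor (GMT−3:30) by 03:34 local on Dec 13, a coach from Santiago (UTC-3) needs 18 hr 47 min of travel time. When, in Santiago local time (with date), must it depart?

Target arrival in UTC: 03:34 + 3:30 = 07:04 on Dec 13.
Subtract 18 hours and 47 minutes → departure 12:17 UTC on Dec 12.
Santiago is UTC−3:00: 12:17 − 3:00 = 09:17 on Dec 12.

09:17 on December 12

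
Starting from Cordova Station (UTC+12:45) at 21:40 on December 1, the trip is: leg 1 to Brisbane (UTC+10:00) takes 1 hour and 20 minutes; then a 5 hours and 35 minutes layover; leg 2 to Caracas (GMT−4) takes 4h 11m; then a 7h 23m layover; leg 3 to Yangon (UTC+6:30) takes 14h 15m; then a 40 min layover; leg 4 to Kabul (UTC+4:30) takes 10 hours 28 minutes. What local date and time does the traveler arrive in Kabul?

09:17 on December 3

Convert departure to UTC: 21:40 − 12:45 = 08:55 UTC on Dec 1.
Add 1 hour and 20 minutes leg 1 → 10:15 UTC.
Add 5 hours and 35 minutes layover in Brisbane → 15:50 UTC.
Add 4 hours and 11 minutes leg 2 → 20:01 UTC.
Add 7 hours and 23 minutes layover in Caracas → 03:24 UTC (Dec 2).
Add 14 hours 15 minutes leg 3 → 17:39 UTC.
Add 40 minutes layover in Yangon → 18:19 UTC.
Add 10 hours and 28 minutes leg 4 → 04:47 UTC (Dec 3).
Kabul is UTC+4:30, so local arrival = 04:47 + 4:30 = 09:17 on Dec 3.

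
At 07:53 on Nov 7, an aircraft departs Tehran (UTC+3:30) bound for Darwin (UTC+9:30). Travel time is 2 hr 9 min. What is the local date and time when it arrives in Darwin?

Darwin is 6:00 ahead of Tehran.
After 2 hours 9 minutes it is 10:02 in Tehran.
Shift by the zone difference: 10:02 + 6:00 = 16:02 on Nov 7 in Darwin.

16:02 on November 7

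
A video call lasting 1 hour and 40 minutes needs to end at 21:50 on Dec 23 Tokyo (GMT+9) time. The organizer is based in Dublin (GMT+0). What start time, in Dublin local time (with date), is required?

11:10 on Dec 23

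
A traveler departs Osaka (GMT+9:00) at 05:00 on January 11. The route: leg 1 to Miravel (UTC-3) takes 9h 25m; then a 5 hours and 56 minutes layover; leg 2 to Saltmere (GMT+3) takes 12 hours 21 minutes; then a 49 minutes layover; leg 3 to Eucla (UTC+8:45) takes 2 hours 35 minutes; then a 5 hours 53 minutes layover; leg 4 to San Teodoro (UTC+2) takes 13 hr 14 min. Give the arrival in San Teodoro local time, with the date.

Convert departure to UTC: 05:00 − 9:00 = 20:00 UTC on Jan 10.
Add 9 hours 25 minutes leg 1 → 05:25 UTC (Jan 11).
Add 5 hours and 56 minutes layover in Miravel → 11:21 UTC.
Add 12 hours 21 minutes leg 2 → 23:42 UTC.
Add 49 minutes layover in Saltmere → 00:31 UTC (Jan 12).
Add 2 hours and 35 minutes leg 3 → 03:06 UTC.
Add 5 hours 53 minutes layover in Eucla → 08:59 UTC.
Add 13 hours and 14 minutes leg 4 → 22:13 UTC.
San Teodoro is UTC+2:00, so local arrival = 22:13 + 2:00 = 00:13 on Jan 13.

00:13 on Jan 13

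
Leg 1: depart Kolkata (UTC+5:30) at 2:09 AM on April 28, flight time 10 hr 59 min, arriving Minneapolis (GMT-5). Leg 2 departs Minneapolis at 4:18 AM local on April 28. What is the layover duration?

Convert departure to UTC: 2:09 AM − 5:30 = 8:39 PM UTC on Apr 27.
Add 10 hours 59 minutes flight time → 7:38 AM UTC (Apr 28).
Minneapolis is UTC−5:00, so local arrival = 7:38 AM − 5:00 = 2:38 AM on Apr 28.
Layover = 4:18 AM − 2:38 AM = 1 hour 40 minutes.

1 hour 40 minutes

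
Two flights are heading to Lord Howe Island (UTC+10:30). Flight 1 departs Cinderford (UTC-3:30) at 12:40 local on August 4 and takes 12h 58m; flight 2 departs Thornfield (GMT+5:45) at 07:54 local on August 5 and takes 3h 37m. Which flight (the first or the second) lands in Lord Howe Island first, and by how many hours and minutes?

Flight 1 in UTC: 12:40 + 3:30 = 16:10 on Aug 4.
+12 hours 58 minutes → arrive 05:08 UTC on Aug 5.
Flight 2 in UTC: 07:54 − 5:45 = 02:09 on Aug 5.
+3 hours 37 minutes → arrive 05:46 UTC on Aug 5.
Flight 1 lands earlier by 38 minutes.

the first, by 38 minutes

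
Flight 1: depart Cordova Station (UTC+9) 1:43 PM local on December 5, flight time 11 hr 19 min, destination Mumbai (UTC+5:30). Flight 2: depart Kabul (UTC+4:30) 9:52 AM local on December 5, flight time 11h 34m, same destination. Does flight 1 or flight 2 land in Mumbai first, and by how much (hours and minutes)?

the first, by 54 minutes

Flight 1 in UTC: 1:43 PM − 9:00 = 4:43 AM on Dec 5.
+11 hours and 19 minutes → arrive 4:02 PM UTC on Dec 5.
Flight 2 in UTC: 9:52 AM − 4:30 = 5:22 AM on Dec 5.
+11 hours and 34 minutes → arrive 4:56 PM UTC on Dec 5.
Flight 1 lands earlier by 54 minutes.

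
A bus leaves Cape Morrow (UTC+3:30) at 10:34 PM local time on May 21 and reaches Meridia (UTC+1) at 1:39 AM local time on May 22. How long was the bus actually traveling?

5 hours 35 minutes

Meridia is 2:30 behind Cape Morrow.
Clock-face elapsed time (ignoring zones) is 3 hours 5 minutes.
Actual elapsed = 3 hours 5 minutes + 2:30 = 5 hours 35 minutes.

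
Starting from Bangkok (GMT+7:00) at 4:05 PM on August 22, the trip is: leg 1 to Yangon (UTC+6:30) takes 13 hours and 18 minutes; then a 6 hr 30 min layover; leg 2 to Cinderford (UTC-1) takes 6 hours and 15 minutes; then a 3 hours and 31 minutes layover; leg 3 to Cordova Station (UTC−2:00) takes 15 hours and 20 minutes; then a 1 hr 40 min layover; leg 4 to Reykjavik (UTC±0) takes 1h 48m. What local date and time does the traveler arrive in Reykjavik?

Convert departure to UTC: 4:05 PM − 7:00 = 9:05 AM UTC on Aug 22.
Add 13 hours 18 minutes leg 1 → 10:23 PM UTC.
Add 6 hours 30 minutes layover in Yangon → 4:53 AM UTC (Aug 23).
Add 6 hours and 15 minutes leg 2 → 11:08 AM UTC.
Add 3 hours and 31 minutes layover in Cinderford → 2:39 PM UTC.
Add 15 hours and 20 minutes leg 3 → 5:59 AM UTC (Aug 24).
Add 1 hour 40 minutes layover in Cordova Station → 7:39 AM UTC.
Add 1 hour and 48 minutes leg 4 → 9:27 AM UTC.
Reykjavik is UTC+0, so local arrival is the same: 9:27 AM on Aug 24.

9:27 AM on August 24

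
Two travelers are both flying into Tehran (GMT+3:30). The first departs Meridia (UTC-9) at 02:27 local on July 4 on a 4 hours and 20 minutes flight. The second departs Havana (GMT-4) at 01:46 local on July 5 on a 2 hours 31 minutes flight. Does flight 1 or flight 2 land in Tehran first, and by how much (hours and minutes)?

Flight 1 in UTC: 02:27 + 9:00 = 11:27 on Jul 4.
+4 hours 20 minutes → arrive 15:47 UTC on Jul 4.
Flight 2 in UTC: 01:46 + 4:00 = 05:46 on Jul 5.
+2 hours 31 minutes → arrive 08:17 UTC on Jul 5.
Flight 1 lands earlier by 16 hours 30 minutes.

the first, by 16 hours 30 minutes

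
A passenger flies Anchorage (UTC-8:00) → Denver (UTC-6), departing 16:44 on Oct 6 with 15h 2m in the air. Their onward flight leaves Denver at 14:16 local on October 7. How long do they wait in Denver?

Convert departure to UTC: 16:44 + 8:00 = 00:44 UTC on Oct 7.
Add 15 hours 2 minutes flight time → 15:46 UTC.
Denver is UTC−6:00, so local arrival = 15:46 − 6:00 = 09:46 on Oct 7.
Layover = 14:16 − 09:46 = 4 hours 30 minutes.

4 hours 30 minutes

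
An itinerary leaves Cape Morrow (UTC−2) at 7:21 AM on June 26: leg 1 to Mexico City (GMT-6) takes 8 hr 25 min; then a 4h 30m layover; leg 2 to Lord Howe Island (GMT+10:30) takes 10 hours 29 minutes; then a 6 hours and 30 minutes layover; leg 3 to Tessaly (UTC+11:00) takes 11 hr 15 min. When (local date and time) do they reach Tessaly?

1:30 PM on June 28

Convert departure to UTC: 7:21 AM + 2:00 = 9:21 AM UTC on Jun 26.
Add 8 hours and 25 minutes leg 1 → 5:46 PM UTC.
Add 4 hours 30 minutes layover in Mexico City → 10:16 PM UTC.
Add 10 hours 29 minutes leg 2 → 8:45 AM UTC (Jun 27).
Add 6 hours 30 minutes layover in Lord Howe Island → 3:15 PM UTC.
Add 11 hours and 15 minutes leg 3 → 2:30 AM UTC (Jun 28).
Tessaly is UTC+11:00, so local arrival = 2:30 AM + 11:00 = 1:30 PM on Jun 28.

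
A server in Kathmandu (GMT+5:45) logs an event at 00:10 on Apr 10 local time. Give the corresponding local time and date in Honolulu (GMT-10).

Honolulu is 15:45 behind Kathmandu.
Shift by the zone difference: 00:10 − 15:45 = 08:25 on Apr 9 in Honolulu.

08:25 on April 9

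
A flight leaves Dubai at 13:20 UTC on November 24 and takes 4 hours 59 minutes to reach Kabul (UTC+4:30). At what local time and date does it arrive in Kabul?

Departure is given in UTC: 13:20 on Nov 24.
Add 4 hours and 59 minutes → 18:19 UTC.
Kabul is UTC+4:30: 18:19 + 4:30 = 22:49 on Nov 24.

22:49 on November 24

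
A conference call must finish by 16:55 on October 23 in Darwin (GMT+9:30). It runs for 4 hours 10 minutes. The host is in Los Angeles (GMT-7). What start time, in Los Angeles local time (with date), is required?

Target end time in UTC: 16:55 − 9:30 = 07:25 on Oct 23.
Subtract 4 hours and 10 minutes → start 03:15 UTC on Oct 23.
Los Angeles is UTC−7:00: 03:15 − 7:00 = 20:15 on Oct 22.

20:15 on October 22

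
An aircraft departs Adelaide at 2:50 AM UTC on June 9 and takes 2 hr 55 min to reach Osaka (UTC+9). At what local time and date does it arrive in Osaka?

2:45 PM on Jun 9

Departure is given in UTC: 2:50 AM on Jun 9.
Add 2 hours 55 minutes → 5:45 AM UTC.
Osaka is UTC+9:00: 5:45 AM + 9:00 = 2:45 PM on Jun 9.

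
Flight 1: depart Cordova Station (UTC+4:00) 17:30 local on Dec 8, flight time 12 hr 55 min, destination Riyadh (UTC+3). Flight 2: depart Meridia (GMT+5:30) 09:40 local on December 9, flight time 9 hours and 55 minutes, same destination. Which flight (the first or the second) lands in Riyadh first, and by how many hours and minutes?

Flight 1 in UTC: 17:30 − 4:00 = 13:30 on Dec 8.
+12 hours 55 minutes → arrive 02:25 UTC on Dec 9.
Flight 2 in UTC: 09:40 − 5:30 = 04:10 on Dec 9.
+9 hours and 55 minutes → arrive 14:05 UTC on Dec 9.
Flight 1 lands earlier by 11 hours 40 minutes.

the first, by 11 hours 40 minutes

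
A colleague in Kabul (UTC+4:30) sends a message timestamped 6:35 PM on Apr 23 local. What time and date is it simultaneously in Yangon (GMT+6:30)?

8:35 PM on April 23

In UTC: 6:35 PM − 4:30 = 2:05 PM on Apr 23.
Yangon is UTC+6:30: 2:05 PM + 6:30 = 8:35 PM on Apr 23.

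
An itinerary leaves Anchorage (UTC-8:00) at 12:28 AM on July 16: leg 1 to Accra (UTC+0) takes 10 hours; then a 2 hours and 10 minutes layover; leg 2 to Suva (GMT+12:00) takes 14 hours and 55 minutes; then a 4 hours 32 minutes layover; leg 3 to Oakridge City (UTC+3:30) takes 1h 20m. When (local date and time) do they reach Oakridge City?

8:55 PM on July 17

Convert departure to UTC: 12:28 AM + 8:00 = 8:28 AM UTC on Jul 16.
Add 10 hours leg 1 → 6:28 PM UTC.
Add 2 hours and 10 minutes layover in Accra → 8:38 PM UTC.
Add 14 hours 55 minutes leg 2 → 11:33 AM UTC (Jul 17).
Add 4 hours and 32 minutes layover in Suva → 4:05 PM UTC.
Add 1 hour and 20 minutes leg 3 → 5:25 PM UTC.
Oakridge City is UTC+3:30, so local arrival = 5:25 PM + 3:30 = 8:55 PM on Jul 17.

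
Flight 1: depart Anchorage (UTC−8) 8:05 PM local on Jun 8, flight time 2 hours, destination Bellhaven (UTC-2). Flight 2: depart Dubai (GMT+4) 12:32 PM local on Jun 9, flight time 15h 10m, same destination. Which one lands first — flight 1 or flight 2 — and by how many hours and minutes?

the first, by 17 hours 37 minutes

Flight 1 in UTC: 8:05 PM + 8:00 = 4:05 AM on Jun 9.
+2 hours → arrive 6:05 AM UTC on Jun 9.
Flight 2 in UTC: 12:32 PM − 4:00 = 8:32 AM on Jun 9.
+15 hours 10 minutes → arrive 11:42 PM UTC on Jun 9.
Flight 1 lands earlier by 17 hours 37 minutes.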